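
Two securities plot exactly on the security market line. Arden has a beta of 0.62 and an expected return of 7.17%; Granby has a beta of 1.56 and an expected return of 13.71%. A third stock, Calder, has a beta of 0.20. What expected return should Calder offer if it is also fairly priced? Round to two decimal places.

MRP (SML slope) = (13.71% − 7.17%) / (1.56 − 0.62) = 6.54% / 0.94 = 6.9574%
R_f (intercept) = 7.17% − 0.62 × 6.9574% = 2.8564%
E(R_Calder) = R_f + β × MRP = 2.8564% + 0.20 × 6.9574% = 4.25%

4.25%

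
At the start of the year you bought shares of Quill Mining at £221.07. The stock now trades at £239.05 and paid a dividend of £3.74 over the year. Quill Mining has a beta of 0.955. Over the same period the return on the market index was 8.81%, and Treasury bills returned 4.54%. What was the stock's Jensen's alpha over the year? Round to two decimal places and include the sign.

+1.21%

Realised HPR = (P1 + D1 − P0) / P0 = (239.05 + 3.74 − 221.07) / 221.07 = 21.72 / 221.07 = 9.8249%
MRP = 8.81% − 4.54% = 4.27%
CAPM required = R_f + β·MRP = 4.54% + 0.955 × 4.27% = 8.61785%
α = realised − required = 9.8249% − 8.61785% = +1.21%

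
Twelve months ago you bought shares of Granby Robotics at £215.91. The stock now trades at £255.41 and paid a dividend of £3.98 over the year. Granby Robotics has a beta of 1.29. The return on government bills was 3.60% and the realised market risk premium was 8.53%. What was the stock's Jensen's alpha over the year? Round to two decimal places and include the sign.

+5.53%

Realised HPR = (P1 + D1 − P0) / P0 = (255.41 + 3.98 − 215.91) / 215.91 = 43.48 / 215.91 = 20.1380%
CAPM required = R_f + β·MRP = 3.60% + 1.29 × 8.53% = 14.6037%
α = realised − required = 20.1380% − 14.6037% = +5.53%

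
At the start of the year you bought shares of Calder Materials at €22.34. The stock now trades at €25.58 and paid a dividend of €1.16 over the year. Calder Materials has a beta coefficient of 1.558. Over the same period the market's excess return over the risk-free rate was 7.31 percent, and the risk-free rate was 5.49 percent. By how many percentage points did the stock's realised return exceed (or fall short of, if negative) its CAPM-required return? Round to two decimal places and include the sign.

+2.82%

Realised HPR = (P1 + D1 − P0) / P0 = (25.58 + 1.16 − 22.34) / 22.34 = 4.40 / 22.34 = 19.6956%
CAPM required = R_f + β·MRP = 5.49% + 1.558 × 7.31% = 16.87898%
α = realised − required = 19.6956% − 16.87898% = +2.82%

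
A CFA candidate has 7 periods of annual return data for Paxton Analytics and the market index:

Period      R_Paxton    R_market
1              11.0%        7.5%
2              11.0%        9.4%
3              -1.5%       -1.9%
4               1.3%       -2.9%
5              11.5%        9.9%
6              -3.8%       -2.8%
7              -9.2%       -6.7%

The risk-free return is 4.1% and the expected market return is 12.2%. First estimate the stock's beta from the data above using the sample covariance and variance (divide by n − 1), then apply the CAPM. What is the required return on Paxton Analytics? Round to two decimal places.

Mean R_i = (11.0 + 11.0 − 1.5 + 1.3 + 11.5 − 3.8 − 9.2) / 7 = 2.9000%
Mean R_m = (7.5 + 9.4 − 1.9 − 2.9 + 9.9 − 2.8 − 6.7) / 7 = 1.7857%
Σ(R_i − R̄_i)(R_m − R̄_m) = 334.8600  ⇒  Cov = 334.8600 / 6 = 55.8100
Σ(R_m − R̄_m)² = 285.0486  ⇒  Var(R_m) = 285.0486 / 6 = 47.5081
β = Cov / Var(R_m) = 55.8100 / 47.5081 = 1.1747
MRP = 12.2% − 4.1% = 8.10%
E(R) = R_f + β × MRP = 4.1% + 1.1747 × 8.1% = 13.62%

13.62%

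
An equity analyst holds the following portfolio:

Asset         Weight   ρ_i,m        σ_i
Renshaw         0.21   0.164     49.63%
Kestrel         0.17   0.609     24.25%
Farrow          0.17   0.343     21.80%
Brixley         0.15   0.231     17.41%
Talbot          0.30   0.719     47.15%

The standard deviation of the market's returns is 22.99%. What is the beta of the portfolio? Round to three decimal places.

β_Renshaw = 0.164 × 49.63% / 22.99% = 0.3540
β_Kestrel = 0.609 × 24.25% / 22.99% = 0.6424
β_Farrow = 0.343 × 21.80% / 22.99% = 0.3252
β_Brixley = 0.231 × 17.41% / 22.99% = 0.1749
β_Talbot = 0.719 × 47.15% / 22.99% = 1.4746
β_P = Σ w_i β_i = 0.21×0.3540 + 0.17×0.6424 + 0.17×0.3252 + 0.15×0.1749 + 0.30×1.4746 = 0.7074

0.707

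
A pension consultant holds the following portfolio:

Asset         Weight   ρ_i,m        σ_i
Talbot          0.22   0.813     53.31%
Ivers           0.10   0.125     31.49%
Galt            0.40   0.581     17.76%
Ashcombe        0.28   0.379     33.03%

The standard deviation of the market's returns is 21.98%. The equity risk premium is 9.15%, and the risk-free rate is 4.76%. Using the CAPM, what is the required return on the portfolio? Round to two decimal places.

β_Talbot = 0.813 × 53.31% / 21.98% = 1.9718
β_Ivers = 0.125 × 31.49% / 21.98% = 0.1791
β_Galt = 0.581 × 17.76% / 21.98% = 0.4695
β_Ashcombe = 0.379 × 33.03% / 21.98% = 0.5695
β_P = Σ w_i β_i = 0.22×1.9718 + 0.10×0.1791 + 0.40×0.4695 + 0.28×0.5695 = 0.7990
E(R_P) = R_f + β_P × MRP = 4.76% + 0.7990 × 9.15% = 12.07%

12.07%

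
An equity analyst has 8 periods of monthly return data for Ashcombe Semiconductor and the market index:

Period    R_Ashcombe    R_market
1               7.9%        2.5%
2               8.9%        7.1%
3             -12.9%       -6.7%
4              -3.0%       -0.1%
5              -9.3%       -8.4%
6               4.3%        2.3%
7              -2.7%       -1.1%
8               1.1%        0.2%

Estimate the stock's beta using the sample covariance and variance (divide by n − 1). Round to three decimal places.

Mean R_i = (7.9 + 8.9 − 12.9 − 3.0 − 9.3 + 4.3 − 2.7 + 1.1) / 8 = -0.7125%
Mean R_m = (2.5 + 7.1 − 6.7 − 0.1 − 8.4 + 2.3 − 1.1 + 0.2) / 8 = -0.5250%
Σ(R_i − R̄_i)(R_m − R̄_m) = 257.8775  ⇒  Cov = 257.8775 / 7 = 36.8396
Σ(R_m − R̄_m)² = 176.4550  ⇒  Var(R_m) = 176.4550 / 7 = 25.2079
β = Cov / Var(R_m) = 36.8396 / 25.2079 = 1.4614

1.461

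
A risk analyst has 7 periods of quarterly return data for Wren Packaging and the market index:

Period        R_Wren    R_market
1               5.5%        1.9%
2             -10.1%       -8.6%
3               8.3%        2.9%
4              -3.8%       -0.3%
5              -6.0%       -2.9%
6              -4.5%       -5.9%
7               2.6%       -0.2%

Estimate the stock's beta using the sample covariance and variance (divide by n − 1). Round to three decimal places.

1.440

Mean R_i = (5.5 − 10.1 + 8.3 − 3.8 − 6.0 − 4.5 + 2.6) / 7 = -1.1429%
Mean R_m = (1.9 − 8.6 + 2.9 − 0.3 − 2.9 − 5.9 − 0.2) / 7 = -1.8714%
Σ(R_i − R̄_i)(R_m − R̄_m) = 150.9786  ⇒  Cov = 150.9786 / 6 = 25.1631
Σ(R_m − R̄_m)² = 104.8143  ⇒  Var(R_m) = 104.8143 / 6 = 17.4691
β = Cov / Var(R_m) = 25.1631 / 17.4691 = 1.4404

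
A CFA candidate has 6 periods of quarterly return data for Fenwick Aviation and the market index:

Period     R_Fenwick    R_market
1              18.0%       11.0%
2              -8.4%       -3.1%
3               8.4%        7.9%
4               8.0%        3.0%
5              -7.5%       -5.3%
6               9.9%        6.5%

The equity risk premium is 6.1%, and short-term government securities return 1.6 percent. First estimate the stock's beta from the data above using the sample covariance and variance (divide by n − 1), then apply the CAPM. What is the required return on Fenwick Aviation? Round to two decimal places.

Mean R_i = (18.0 − 8.4 + 8.4 + 8.0 − 7.5 + 9.9) / 6 = 4.7333%
Mean R_m = (11.0 − 3.1 + 7.9 + 3.0 − 5.3 + 6.5) / 6 = 3.3333%
Σ(R_i − R̄_i)(R_m − R̄_m) = 323.8333  ⇒  Cov = 323.8333 / 5 = 64.7667
Σ(R_m − R̄_m)² = 205.6933  ⇒  Var(R_m) = 205.6933 / 5 = 41.1387
β = Cov / Var(R_m) = 64.7667 / 41.1387 = 1.5743
E(R) = R_f + β × MRP = 1.6% + 1.5743 × 6.1% = 11.20%

11.20%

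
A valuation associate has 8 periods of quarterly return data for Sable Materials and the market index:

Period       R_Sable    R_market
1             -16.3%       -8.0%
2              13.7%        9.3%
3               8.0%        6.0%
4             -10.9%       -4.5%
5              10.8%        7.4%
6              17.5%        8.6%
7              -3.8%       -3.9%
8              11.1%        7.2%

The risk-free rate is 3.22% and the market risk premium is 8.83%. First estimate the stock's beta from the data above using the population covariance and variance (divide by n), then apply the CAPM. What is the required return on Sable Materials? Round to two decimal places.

Mean R_i = (-16.3 + 13.7 + 8.0 − 10.9 + 10.8 + 17.5 − 3.8 + 11.1) / 8 = 3.7625%
Mean R_m = (-8.0 + 9.3 + 6.0 − 4.5 + 7.4 + 8.6 − 3.9 + 7.2) / 8 = 2.7625%
Σ(R_i − R̄_i)(R_m − R̄_m) = 596.8688  ⇒  Cov = 596.8688 / 8 = 74.6086
Σ(R_m − R̄_m)² = 341.4588  ⇒  Var(R_m) = 341.4588 / 8 = 42.6824
β = Cov / Var(R_m) = 74.6086 / 42.6824 = 1.7480
E(R) = R_f + β × MRP = 3.22% + 1.7480 × 8.83% = 18.65%

18.65%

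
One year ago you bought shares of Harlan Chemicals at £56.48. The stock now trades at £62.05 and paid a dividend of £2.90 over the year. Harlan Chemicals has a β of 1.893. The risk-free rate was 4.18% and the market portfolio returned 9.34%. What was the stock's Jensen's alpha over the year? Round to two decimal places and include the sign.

Realised HPR = (P1 + D1 − P0) / P0 = (62.05 + 2.90 − 56.48) / 56.48 = 8.47 / 56.48 = 14.9965%
MRP = 9.34% − 4.18% = 5.16%
CAPM required = R_f + β·MRP = 4.18% + 1.893 × 5.16% = 13.94788%
α = realised − required = 14.9965% − 13.94788% = +1.05%

+1.05%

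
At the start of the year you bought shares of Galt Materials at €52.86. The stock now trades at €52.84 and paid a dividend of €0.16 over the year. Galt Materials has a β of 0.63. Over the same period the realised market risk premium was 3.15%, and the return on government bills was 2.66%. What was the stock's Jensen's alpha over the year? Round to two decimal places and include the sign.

-4.38%

Realised HPR = (P1 + D1 − P0) / P0 = (52.84 + 0.16 − 52.86) / 52.86 = 0.14 / 52.86 = 0.2649%
CAPM required = R_f + β·MRP = 2.66% + 0.63 × 3.15% = 4.6445%
α = realised − required = 0.2649% − 4.6445% = -4.38%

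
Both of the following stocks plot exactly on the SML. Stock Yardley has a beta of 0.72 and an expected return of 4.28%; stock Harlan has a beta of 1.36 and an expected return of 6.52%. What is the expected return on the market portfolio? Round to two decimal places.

Both satisfy E(R) = R_f + β·MRP, so the slope of the SML is
MRP = (6.52% − 4.28%) / (1.36 − 0.72) = 2.24% / 0.64 = 3.5000%
R_f = E(R_Yardley) − β_Yardley·MRP = 4.28% − 0.72 × 3.5000% = 1.7600%
E(R_m) = R_f + MRP = 1.7600% + 3.5000% = 5.26%

5.26%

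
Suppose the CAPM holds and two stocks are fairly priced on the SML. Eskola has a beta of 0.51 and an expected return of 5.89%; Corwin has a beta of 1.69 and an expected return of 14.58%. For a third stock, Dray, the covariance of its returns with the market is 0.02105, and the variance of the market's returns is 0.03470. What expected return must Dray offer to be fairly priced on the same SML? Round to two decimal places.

6.60%

MRP = (14.58% − 5.89%) / (1.69 − 0.51) = 7.3644%
R_f = 5.89% − 0.51 × 7.3644% = 2.1342%
β_Dray = Cov / Var(R_m) = 0.02105 / 0.03470 = 0.6066
E(R_Dray) = R_f + β × MRP = 2.1342% + 0.6066 × 7.3644% = 6.60%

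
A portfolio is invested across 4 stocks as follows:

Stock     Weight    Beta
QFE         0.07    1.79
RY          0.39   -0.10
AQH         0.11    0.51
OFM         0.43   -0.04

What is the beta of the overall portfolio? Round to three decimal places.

0.125

β_P = Σ w_i β_i = 0.07×1.79 + 0.39×-0.10 + 0.11×0.51 + 0.43×-0.04 = 0.1252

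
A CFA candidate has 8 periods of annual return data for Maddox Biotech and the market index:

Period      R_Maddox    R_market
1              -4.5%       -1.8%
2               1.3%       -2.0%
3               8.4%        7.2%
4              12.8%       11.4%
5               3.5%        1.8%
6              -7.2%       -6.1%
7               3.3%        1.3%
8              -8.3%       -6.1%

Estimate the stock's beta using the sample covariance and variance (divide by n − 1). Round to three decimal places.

1.174

Mean R_i = (-4.5 + 1.3 + 8.4 + 12.8 + 3.5 − 7.2 + 3.3 − 8.3) / 8 = 1.1625%
Mean R_m = (-1.8 − 2.0 + 7.2 + 11.4 + 1.8 − 6.1 + 1.3 − 6.1) / 8 = 0.7125%
Σ(R_i − R̄_i)(R_m − R̄_m) = 310.4138  ⇒  Cov = 310.4138 / 7 = 44.3448
Σ(R_m − R̄_m)² = 264.3288  ⇒  Var(R_m) = 264.3288 / 7 = 37.7613
β = Cov / Var(R_m) = 44.3448 / 37.7613 = 1.1743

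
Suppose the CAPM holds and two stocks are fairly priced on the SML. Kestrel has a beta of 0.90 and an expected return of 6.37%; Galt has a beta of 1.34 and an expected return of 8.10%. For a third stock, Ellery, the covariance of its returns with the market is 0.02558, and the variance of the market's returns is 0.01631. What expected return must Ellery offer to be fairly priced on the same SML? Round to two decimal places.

9.00%

MRP = (8.10% − 6.37%) / (1.34 − 0.90) = 3.9318%
R_f = 6.37% − 0.90 × 3.9318% = 2.8314%
β_Ellery = Cov / Var(R_m) = 0.02558 / 0.01631 = 1.5684
E(R_Ellery) = R_f + β × MRP = 2.8314% + 1.5684 × 3.9318% = 9.00%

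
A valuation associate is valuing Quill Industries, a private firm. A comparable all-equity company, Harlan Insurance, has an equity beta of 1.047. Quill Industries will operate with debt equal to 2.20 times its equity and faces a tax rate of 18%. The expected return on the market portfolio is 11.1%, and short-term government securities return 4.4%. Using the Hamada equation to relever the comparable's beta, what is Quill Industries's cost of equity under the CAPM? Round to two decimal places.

24.07%

β_L = β_U × [1 + (1 − t)(D/E)] = 1.047 × [1 + (1 − 0.18) × 2.20]
    = 1.047 × [1 + 0.82 × 2.20] = 1.047 × 2.8040 = 2.9358
MRP = 11.1% − 4.4% = 6.70%
E(R) = R_f + β_L × MRP = 4.4% + 2.9358 × 6.7% = 24.07%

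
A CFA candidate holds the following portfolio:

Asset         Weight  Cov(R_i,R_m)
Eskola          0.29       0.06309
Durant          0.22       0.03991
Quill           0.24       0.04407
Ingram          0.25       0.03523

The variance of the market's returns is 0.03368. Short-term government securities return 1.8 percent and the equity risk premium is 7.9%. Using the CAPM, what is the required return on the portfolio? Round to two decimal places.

12.70%

β_Eskola = 0.06309 / 0.03368 = 1.8732
β_Durant = 0.03991 / 0.03368 = 1.1850
β_Quill = 0.04407 / 0.03368 = 1.3085
β_Ingram = 0.03523 / 0.03368 = 1.0460
β_P = Σ w_i β_i = 0.29×1.8732 + 0.22×1.1850 + 0.24×1.3085 + 0.25×1.0460 = 1.3795
E(R_P) = R_f + β_P × MRP = 1.8% + 1.3795 × 7.9% = 12.70%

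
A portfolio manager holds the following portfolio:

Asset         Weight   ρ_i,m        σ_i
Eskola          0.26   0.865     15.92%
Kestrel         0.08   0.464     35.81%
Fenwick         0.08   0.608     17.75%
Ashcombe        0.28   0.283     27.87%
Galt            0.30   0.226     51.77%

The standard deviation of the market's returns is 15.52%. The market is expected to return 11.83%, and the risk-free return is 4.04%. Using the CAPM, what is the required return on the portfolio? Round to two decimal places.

β_Eskola = 0.865 × 15.92% / 15.52% = 0.8873
β_Kestrel = 0.464 × 35.81% / 15.52% = 1.0706
β_Fenwick = 0.608 × 17.75% / 15.52% = 0.6954
β_Ashcombe = 0.283 × 27.87% / 15.52% = 0.5082
β_Galt = 0.226 × 51.77% / 15.52% = 0.7539
β_P = Σ w_i β_i = 0.26×0.8873 + 0.08×1.0706 + 0.08×0.6954 + 0.28×0.5082 + 0.30×0.7539 = 0.7404
MRP = 11.83% − 4.04% = 7.79%
E(R_P) = R_f + β_P × MRP = 4.04% + 0.7404 × 7.79% = 9.81%

9.81%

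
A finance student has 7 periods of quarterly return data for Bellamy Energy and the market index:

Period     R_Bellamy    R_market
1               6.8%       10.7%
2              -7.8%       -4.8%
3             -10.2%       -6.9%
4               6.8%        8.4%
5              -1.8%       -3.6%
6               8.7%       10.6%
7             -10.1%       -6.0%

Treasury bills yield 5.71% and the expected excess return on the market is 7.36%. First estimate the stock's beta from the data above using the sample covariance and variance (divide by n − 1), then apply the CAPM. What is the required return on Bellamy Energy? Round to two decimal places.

Mean R_i = (6.8 − 7.8 − 10.2 + 6.8 − 1.8 + 8.7 − 10.1) / 7 = -1.0857%
Mean R_m = (10.7 − 4.8 − 6.9 + 8.4 − 3.6 + 10.6 − 6.0) / 7 = 1.2000%
Σ(R_i − R̄_i)(R_m − R̄_m) = 406.1200  ⇒  Cov = 406.1200 / 6 = 67.6867
Σ(R_m − R̄_m)² = 406.9400  ⇒  Var(R_m) = 406.9400 / 6 = 67.8233
β = Cov / Var(R_m) = 67.6867 / 67.8233 = 0.9980
E(R) = R_f + β × MRP = 5.71% + 0.9980 × 7.36% = 13.06%

13.06%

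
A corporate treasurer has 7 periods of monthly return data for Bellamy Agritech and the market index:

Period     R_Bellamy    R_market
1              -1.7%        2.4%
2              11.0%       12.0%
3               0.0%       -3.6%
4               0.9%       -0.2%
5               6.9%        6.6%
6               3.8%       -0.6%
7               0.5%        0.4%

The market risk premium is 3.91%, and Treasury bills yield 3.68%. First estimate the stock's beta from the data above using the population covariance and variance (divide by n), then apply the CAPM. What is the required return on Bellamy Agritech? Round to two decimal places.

6.50%

Mean R_i = (-1.7 + 11.0 + 0.0 + 0.9 + 6.9 + 3.8 + 0.5) / 7 = 3.0571%
Mean R_m = (2.4 + 12.0 − 3.6 − 0.2 + 6.6 − 0.6 + 0.4) / 7 = 2.4286%
Σ(R_i − R̄_i)(R_m − R̄_m) = 119.2286  ⇒  Cov = 119.2286 / 7 = 17.0327
Σ(R_m − R̄_m)² = 165.5543  ⇒  Var(R_m) = 165.5543 / 7 = 23.6506
β = Cov / Var(R_m) = 17.0327 / 23.6506 = 0.7202
E(R) = R_f + β × MRP = 3.68% + 0.7202 × 3.91% = 6.50%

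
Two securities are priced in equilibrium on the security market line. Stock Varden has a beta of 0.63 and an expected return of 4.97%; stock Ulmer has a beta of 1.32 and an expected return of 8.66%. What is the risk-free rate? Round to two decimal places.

Both satisfy E(R) = R_f + β·MRP, so the slope of the SML is
MRP = (8.66% − 4.97%) / (1.32 − 0.63) = 3.69% / 0.69 = 5.3478%
R_f = E(R_Varden) − β_Varden·MRP = 4.97% − 0.63 × 5.3478% = 1.6009%

1.60%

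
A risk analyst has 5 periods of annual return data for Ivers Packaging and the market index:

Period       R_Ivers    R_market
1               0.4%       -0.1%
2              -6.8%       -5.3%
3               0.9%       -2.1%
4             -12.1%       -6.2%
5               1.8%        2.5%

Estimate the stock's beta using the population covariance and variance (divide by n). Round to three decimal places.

Mean R_i = (0.4 − 6.8 + 0.9 − 12.1 + 1.8) / 5 = -3.1600%
Mean R_m = (-0.1 − 5.3 − 2.1 − 6.2 + 2.5) / 5 = -2.2400%
Σ(R_i − R̄_i)(R_m − R̄_m) = 78.2380  ⇒  Cov = 78.2380 / 5 = 15.6476
Σ(R_m − R̄_m)² = 52.1120  ⇒  Var(R_m) = 52.1120 / 5 = 10.4224
β = Cov / Var(R_m) = 15.6476 / 10.4224 = 1.5013

1.501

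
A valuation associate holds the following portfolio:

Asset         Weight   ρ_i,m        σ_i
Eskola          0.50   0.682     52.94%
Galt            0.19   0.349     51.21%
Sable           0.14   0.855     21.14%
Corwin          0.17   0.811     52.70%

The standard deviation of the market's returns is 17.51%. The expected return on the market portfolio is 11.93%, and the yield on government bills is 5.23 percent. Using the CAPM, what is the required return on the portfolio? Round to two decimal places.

β_Eskola = 0.682 × 52.94% / 17.51% = 2.0620
β_Galt = 0.349 × 51.21% / 17.51% = 1.0207
β_Sable = 0.855 × 21.14% / 17.51% = 1.0323
β_Corwin = 0.811 × 52.70% / 17.51% = 2.4409
β_P = Σ w_i β_i = 0.50×2.0620 + 0.19×1.0207 + 0.14×1.0323 + 0.17×2.4409 = 1.7844
MRP = 11.93% − 5.23% = 6.70%
E(R_P) = R_f + β_P × MRP = 5.23% + 1.7844 × 6.70% = 17.19%

17.19%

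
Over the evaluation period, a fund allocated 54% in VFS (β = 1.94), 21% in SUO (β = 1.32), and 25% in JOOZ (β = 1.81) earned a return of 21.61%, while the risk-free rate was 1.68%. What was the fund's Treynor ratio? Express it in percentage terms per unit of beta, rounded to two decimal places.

β_P = 0.54×1.94 + 0.21×1.32 + 0.25×1.81 = 1.7773
Treynor = (R_P − R_f) / β_P = (21.61% − 1.68%) / 1.7773 = 19.93% / 1.7773 = 11.21%

11.21%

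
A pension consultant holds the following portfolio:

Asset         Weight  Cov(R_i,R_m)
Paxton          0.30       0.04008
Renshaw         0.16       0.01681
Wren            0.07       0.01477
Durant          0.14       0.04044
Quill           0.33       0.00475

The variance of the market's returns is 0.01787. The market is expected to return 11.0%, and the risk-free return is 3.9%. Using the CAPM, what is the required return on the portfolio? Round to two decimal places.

13.03%

β_Paxton = 0.04008 / 0.01787 = 2.2429
β_Renshaw = 0.01681 / 0.01787 = 0.9407
β_Wren = 0.01477 / 0.01787 = 0.8265
β_Durant = 0.04044 / 0.01787 = 2.2630
β_Quill = 0.00475 / 0.01787 = 0.2658
β_P = Σ w_i β_i = 0.30×2.2429 + 0.16×0.9407 + 0.07×0.8265 + 0.14×2.2630 + 0.33×0.2658 = 1.2858
MRP = 11.0% − 3.9% = 7.10%
E(R_P) = R_f + β_P × MRP = 3.9% + 1.2858 × 7.1% = 13.03%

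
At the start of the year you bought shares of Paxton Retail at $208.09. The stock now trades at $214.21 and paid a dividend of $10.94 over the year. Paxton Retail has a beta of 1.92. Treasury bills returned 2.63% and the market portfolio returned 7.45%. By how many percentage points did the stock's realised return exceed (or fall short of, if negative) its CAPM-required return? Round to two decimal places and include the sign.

-3.69%

Realised HPR = (P1 + D1 − P0) / P0 = (214.21 + 10.94 − 208.09) / 208.09 = 17.06 / 208.09 = 8.1984%
MRP = 7.45% − 2.63% = 4.82%
CAPM required = R_f + β·MRP = 2.63% + 1.92 × 4.82% = 11.8844%
α = realised − required = 8.1984% − 11.8844% = -3.69%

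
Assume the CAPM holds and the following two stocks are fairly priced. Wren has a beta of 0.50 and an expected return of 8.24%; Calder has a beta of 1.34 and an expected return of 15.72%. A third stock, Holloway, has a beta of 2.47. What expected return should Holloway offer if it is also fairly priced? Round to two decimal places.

25.78%

MRP (SML slope) = (15.72% − 8.24%) / (1.34 − 0.50) = 7.48% / 0.84 = 8.9048%
R_f (intercept) = 8.24% − 0.50 × 8.9048% = 3.7876%
E(R_Holloway) = R_f + β × MRP = 3.7876% + 2.47 × 8.9048% = 25.78%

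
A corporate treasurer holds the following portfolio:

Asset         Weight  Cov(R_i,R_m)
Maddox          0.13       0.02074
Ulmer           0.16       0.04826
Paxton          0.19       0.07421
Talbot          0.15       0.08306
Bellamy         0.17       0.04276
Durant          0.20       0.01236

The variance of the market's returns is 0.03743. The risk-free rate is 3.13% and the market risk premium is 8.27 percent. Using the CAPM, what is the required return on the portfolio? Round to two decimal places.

13.45%

β_Maddox = 0.02074 / 0.03743 = 0.5541
β_Ulmer = 0.04826 / 0.03743 = 1.2893
β_Paxton = 0.07421 / 0.03743 = 1.9826
β_Talbot = 0.08306 / 0.03743 = 2.2191
β_Bellamy = 0.04276 / 0.03743 = 1.1424
β_Durant = 0.01236 / 0.03743 = 0.3302
β_P = Σ w_i β_i = 0.13×0.5541 + 0.16×1.2893 + 0.19×1.9826 + 0.15×2.2191 + 0.17×1.1424 + 0.20×0.3302 = 1.2481
E(R_P) = R_f + β_P × MRP = 3.13% + 1.2481 × 8.27% = 13.45%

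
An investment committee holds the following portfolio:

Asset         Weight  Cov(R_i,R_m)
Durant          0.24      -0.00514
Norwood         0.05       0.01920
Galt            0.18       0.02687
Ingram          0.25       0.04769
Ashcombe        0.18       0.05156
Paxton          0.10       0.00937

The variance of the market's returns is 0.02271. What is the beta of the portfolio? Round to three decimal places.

1.176

β_Durant = -0.00514 / 0.02271 = -0.2263
β_Norwood = 0.01920 / 0.02271 = 0.8454
β_Galt = 0.02687 / 0.02271 = 1.1832
β_Ingram = 0.04769 / 0.02271 = 2.1000
β_Ashcombe = 0.05156 / 0.02271 = 2.2704
β_Paxton = 0.00937 / 0.02271 = 0.4126
β_P = Σ w_i β_i = 0.24×-0.2263 + 0.05×0.8454 + 0.18×1.1832 + 0.25×2.1000 + 0.18×2.2704 + 0.10×0.4126 = 1.1759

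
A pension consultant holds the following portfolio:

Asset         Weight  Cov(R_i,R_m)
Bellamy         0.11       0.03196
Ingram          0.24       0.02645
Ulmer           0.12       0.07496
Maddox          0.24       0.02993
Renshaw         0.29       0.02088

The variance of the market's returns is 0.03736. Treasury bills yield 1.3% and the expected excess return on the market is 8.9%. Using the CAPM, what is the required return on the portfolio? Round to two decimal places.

8.95%

β_Bellamy = 0.03196 / 0.03736 = 0.8555
β_Ingram = 0.02645 / 0.03736 = 0.7080
β_Ulmer = 0.07496 / 0.03736 = 2.0064
β_Maddox = 0.02993 / 0.03736 = 0.8011
β_Renshaw = 0.02088 / 0.03736 = 0.5589
β_P = Σ w_i β_i = 0.11×0.8555 + 0.24×0.7080 + 0.12×2.0064 + 0.24×0.8011 + 0.29×0.5589 = 0.8591
E(R_P) = R_f + β_P × MRP = 1.3% + 0.8591 × 8.9% = 8.95%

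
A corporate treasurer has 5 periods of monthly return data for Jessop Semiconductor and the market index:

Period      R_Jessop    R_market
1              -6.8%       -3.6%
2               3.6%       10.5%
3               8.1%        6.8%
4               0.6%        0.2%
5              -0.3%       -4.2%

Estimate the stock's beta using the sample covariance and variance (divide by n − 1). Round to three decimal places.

Mean R_i = (-6.8 + 3.6 + 8.1 + 0.6 − 0.3) / 5 = 1.0400%
Mean R_m = (-3.6 + 10.5 + 6.8 + 0.2 − 4.2) / 5 = 1.9400%
Σ(R_i − R̄_i)(R_m − R̄_m) = 108.6520  ⇒  Cov = 108.6520 / 4 = 27.1630
Σ(R_m − R̄_m)² = 168.3120  ⇒  Var(R_m) = 168.3120 / 4 = 42.0780
β = Cov / Var(R_m) = 27.1630 / 42.0780 = 0.6455

0.646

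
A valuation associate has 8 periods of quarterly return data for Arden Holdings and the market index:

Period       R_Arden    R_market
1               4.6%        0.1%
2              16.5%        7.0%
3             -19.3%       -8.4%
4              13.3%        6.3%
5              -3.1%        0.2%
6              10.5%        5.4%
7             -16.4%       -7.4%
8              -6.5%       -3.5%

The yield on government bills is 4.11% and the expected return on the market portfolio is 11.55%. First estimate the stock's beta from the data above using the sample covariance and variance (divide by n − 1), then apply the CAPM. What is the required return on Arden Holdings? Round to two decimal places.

20.48%

Mean R_i = (4.6 + 16.5 − 19.3 + 13.3 − 3.1 + 10.5 − 16.4 − 6.5) / 8 = -0.0500%
Mean R_m = (0.1 + 7.0 − 8.4 + 6.3 + 0.2 + 5.4 − 7.4 − 3.5) / 8 = -0.0375%
Σ(R_i − R̄_i)(R_m − R̄_m) = 562.0450  ⇒  Cov = 562.0450 / 7 = 80.2921
Σ(R_m − R̄_m)² = 255.4588  ⇒  Var(R_m) = 255.4588 / 7 = 36.4941
β = Cov / Var(R_m) = 80.2921 / 36.4941 = 2.2001
MRP = 11.55% − 4.11% = 7.44%
E(R) = R_f + β × MRP = 4.11% + 2.2001 × 7.44% = 20.48%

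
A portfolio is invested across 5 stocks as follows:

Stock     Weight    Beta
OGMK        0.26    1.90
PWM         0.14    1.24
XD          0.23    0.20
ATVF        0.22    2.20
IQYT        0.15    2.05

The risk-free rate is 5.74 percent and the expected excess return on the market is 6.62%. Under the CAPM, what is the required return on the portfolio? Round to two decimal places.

15.70%

β_P = Σ w_i β_i = 0.26×1.90 + 0.14×1.24 + 0.23×0.20 + 0.22×2.20 + 0.15×2.05 = 1.5051
E(R_P) = R_f + β_P × MRP = 5.74% + 1.5051 × 6.62% = 15.70%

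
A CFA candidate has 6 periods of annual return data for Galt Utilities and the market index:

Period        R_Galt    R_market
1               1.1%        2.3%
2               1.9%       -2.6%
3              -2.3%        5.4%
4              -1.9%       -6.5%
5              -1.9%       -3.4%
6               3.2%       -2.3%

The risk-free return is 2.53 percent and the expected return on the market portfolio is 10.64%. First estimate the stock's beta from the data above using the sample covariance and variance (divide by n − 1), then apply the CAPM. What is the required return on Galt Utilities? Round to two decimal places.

Mean R_i = (1.1 + 1.9 − 2.3 − 1.9 − 1.9 + 3.2) / 6 = 0.0167%
Mean R_m = (2.3 − 2.6 + 5.4 − 6.5 − 3.4 − 2.3) / 6 = -1.1833%
Σ(R_i − R̄_i)(R_m − R̄_m) = -3.2617  ⇒  Cov = -3.2617 / 5 = -0.6523
Σ(R_m − R̄_m)² = 91.9083  ⇒  Var(R_m) = 91.9083 / 5 = 18.3817
β = Cov / Var(R_m) = -0.6523 / 18.3817 = -0.0355
MRP = 10.64% − 2.53% = 8.11%
E(R) = R_f + β × MRP = 2.53% + -0.0355 × 8.11% = 2.24%

2.24%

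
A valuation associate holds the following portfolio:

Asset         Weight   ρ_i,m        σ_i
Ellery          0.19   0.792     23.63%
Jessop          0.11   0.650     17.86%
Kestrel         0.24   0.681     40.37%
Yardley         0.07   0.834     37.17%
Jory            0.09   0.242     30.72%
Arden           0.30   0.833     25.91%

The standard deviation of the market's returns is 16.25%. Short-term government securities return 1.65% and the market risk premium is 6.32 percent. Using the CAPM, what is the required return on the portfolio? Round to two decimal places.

β_Ellery = 0.792 × 23.63% / 16.25% = 1.1517
β_Jessop = 0.650 × 17.86% / 16.25% = 0.7144
β_Kestrel = 0.681 × 40.37% / 16.25% = 1.6918
β_Yardley = 0.834 × 37.17% / 16.25% = 1.9077
β_Jory = 0.242 × 30.72% / 16.25% = 0.4575
β_Arden = 0.833 × 25.91% / 16.25% = 1.3282
β_P = Σ w_i β_i = 0.19×1.1517 + 0.11×0.7144 + 0.24×1.6918 + 0.07×1.9077 + 0.09×0.4575 + 0.30×1.3282 = 1.2766
E(R_P) = R_f + β_P × MRP = 1.65% + 1.2766 × 6.32% = 9.72%

9.72%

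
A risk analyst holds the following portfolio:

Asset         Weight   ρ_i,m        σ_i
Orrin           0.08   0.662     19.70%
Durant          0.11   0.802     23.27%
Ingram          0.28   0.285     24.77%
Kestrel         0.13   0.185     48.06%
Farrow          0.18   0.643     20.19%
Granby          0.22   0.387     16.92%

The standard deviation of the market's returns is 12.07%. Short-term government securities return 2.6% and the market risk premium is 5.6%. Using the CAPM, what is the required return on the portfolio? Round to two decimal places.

7.24%

β_Orrin = 0.662 × 19.70% / 12.07% = 1.0805
β_Durant = 0.802 × 23.27% / 12.07% = 1.5462
β_Ingram = 0.285 × 24.77% / 12.07% = 0.5849
β_Kestrel = 0.185 × 48.06% / 12.07% = 0.7366
β_Farrow = 0.643 × 20.19% / 12.07% = 1.0756
β_Granby = 0.387 × 16.92% / 12.07% = 0.5425
β_P = Σ w_i β_i = 0.08×1.0805 + 0.11×1.5462 + 0.28×0.5849 + 0.13×0.7366 + 0.18×1.0756 + 0.22×0.5425 = 0.8290
E(R_P) = R_f + β_P × MRP = 2.6% + 0.8290 × 5.6% = 7.24%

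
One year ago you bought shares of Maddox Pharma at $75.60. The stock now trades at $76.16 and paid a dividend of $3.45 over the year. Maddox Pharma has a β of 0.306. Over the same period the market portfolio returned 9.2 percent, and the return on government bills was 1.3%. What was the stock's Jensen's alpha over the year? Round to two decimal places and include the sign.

Realised HPR = (P1 + D1 − P0) / P0 = (76.16 + 3.45 − 75.60) / 75.60 = 4.01 / 75.60 = 5.3042%
MRP = 9.2% − 1.3% = 7.90%
CAPM required = R_f + β·MRP = 1.3% + 0.306 × 7.9% = 3.7174%
α = realised − required = 5.3042% − 3.7174% = +1.59%

+1.59%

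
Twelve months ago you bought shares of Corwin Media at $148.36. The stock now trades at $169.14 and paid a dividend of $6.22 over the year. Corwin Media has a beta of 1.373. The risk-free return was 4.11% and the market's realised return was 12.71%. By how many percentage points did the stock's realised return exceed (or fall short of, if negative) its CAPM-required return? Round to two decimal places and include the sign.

Realised HPR = (P1 + D1 − P0) / P0 = (169.14 + 6.22 − 148.36) / 148.36 = 27.00 / 148.36 = 18.1990%
MRP = 12.71% − 4.11% = 8.60%
CAPM required = R_f + β·MRP = 4.11% + 1.373 × 8.60% = 15.91780%
α = realised − required = 18.1990% − 15.91780% = +2.28%

+2.28%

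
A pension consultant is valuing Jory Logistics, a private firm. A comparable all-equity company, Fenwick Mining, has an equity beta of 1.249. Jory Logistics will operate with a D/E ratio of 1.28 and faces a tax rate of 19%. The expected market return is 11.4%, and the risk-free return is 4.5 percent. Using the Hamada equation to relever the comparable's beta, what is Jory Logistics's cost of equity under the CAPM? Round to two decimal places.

β_L = β_U × [1 + (1 − t)(D/E)] = 1.249 × [1 + (1 − 0.19) × 1.28]
    = 1.249 × [1 + 0.81 × 1.28] = 1.249 × 2.0368 = 2.5440
MRP = 11.4% − 4.5% = 6.90%
E(R) = R_f + β_L × MRP = 4.5% + 2.5440 × 6.9% = 22.05%

22.05%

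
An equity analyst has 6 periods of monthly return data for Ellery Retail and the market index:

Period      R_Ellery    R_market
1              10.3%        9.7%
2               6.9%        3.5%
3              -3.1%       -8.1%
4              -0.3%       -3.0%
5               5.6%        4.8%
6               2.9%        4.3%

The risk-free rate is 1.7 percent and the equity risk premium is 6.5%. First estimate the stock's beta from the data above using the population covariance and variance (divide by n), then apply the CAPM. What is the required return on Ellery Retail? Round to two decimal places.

Mean R_i = (10.3 + 6.9 − 3.1 − 0.3 + 5.6 + 2.9) / 6 = 3.7167%
Mean R_m = (9.7 + 3.5 − 8.1 − 3.0 + 4.8 + 4.3) / 6 = 1.8667%
Σ(R_i − R̄_i)(R_m − R̄_m) = 147.7933  ⇒  Cov = 147.7933 / 6 = 24.6322
Σ(R_m − R̄_m)² = 201.5733  ⇒  Var(R_m) = 201.5733 / 6 = 33.5956
β = Cov / Var(R_m) = 24.6322 / 33.5956 = 0.7332
E(R) = R_f + β × MRP = 1.7% + 0.7332 × 6.5% = 6.47%

6.47%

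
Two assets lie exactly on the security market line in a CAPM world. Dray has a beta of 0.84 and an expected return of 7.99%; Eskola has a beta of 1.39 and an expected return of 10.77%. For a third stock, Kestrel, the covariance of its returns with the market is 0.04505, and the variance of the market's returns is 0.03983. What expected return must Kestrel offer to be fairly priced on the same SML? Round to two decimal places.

9.46%

MRP = (10.77% − 7.99%) / (1.39 − 0.84) = 5.0545%
R_f = 7.99% − 0.84 × 5.0545% = 3.7442%
β_Kestrel = Cov / Var(R_m) = 0.04505 / 0.03983 = 1.1311
E(R_Kestrel) = R_f + β × MRP = 3.7442% + 1.1311 × 5.0545% = 9.46%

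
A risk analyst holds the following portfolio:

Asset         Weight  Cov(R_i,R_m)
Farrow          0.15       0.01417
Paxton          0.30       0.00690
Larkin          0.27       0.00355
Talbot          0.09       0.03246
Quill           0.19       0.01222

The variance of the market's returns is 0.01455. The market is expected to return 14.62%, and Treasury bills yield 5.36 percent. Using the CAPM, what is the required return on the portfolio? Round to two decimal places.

β_Farrow = 0.01417 / 0.01455 = 0.9739
β_Paxton = 0.00690 / 0.01455 = 0.4742
β_Larkin = 0.00355 / 0.01455 = 0.2440
β_Talbot = 0.03246 / 0.01455 = 2.2309
β_Quill = 0.01222 / 0.01455 = 0.8399
β_P = Σ w_i β_i = 0.15×0.9739 + 0.30×0.4742 + 0.27×0.2440 + 0.09×2.2309 + 0.19×0.8399 = 0.7146
MRP = 14.62% − 5.36% = 9.26%
E(R_P) = R_f + β_P × MRP = 5.36% + 0.7146 × 9.26% = 11.98%

11.98%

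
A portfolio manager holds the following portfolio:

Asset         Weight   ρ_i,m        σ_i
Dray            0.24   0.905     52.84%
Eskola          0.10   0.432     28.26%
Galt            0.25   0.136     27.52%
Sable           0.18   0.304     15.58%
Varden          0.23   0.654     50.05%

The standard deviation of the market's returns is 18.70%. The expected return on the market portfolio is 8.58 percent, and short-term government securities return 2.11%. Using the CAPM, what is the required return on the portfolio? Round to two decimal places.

9.73%

β_Dray = 0.905 × 52.84% / 18.70% = 2.5572
β_Eskola = 0.432 × 28.26% / 18.70% = 0.6529
β_Galt = 0.136 × 27.52% / 18.70% = 0.2001
β_Sable = 0.304 × 15.58% / 18.70% = 0.2533
β_Varden = 0.654 × 50.05% / 18.70% = 1.7504
β_P = Σ w_i β_i = 0.24×2.5572 + 0.10×0.6529 + 0.25×0.2001 + 0.18×0.2533 + 0.23×1.7504 = 1.1772
MRP = 8.58% − 2.11% = 6.47%
E(R_P) = R_f + β_P × MRP = 2.11% + 1.1772 × 6.47% = 9.73%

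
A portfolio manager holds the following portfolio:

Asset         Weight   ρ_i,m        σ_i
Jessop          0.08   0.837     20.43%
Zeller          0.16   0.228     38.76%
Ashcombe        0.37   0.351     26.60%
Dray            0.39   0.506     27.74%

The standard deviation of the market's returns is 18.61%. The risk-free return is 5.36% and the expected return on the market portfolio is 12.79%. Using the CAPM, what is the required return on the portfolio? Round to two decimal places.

10.04%

β_Jessop = 0.837 × 20.43% / 18.61% = 0.9189
β_Zeller = 0.228 × 38.76% / 18.61% = 0.4749
β_Ashcombe = 0.351 × 26.60% / 18.61% = 0.5017
β_Dray = 0.506 × 27.74% / 18.61% = 0.7542
β_P = Σ w_i β_i = 0.08×0.9189 + 0.16×0.4749 + 0.37×0.5017 + 0.39×0.7542 = 0.6293
MRP = 12.79% − 5.36% = 7.43%
E(R_P) = R_f + β_P × MRP = 5.36% + 0.6293 × 7.43% = 10.04%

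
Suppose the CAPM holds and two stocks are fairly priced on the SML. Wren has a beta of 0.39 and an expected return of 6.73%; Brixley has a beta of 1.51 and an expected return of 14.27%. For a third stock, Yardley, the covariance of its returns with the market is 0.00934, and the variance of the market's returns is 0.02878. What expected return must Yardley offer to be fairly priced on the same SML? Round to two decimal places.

6.29%

MRP = (14.27% − 6.73%) / (1.51 − 0.39) = 6.7321%
R_f = 6.73% − 0.39 × 6.7321% = 4.1045%
β_Yardley = Cov / Var(R_m) = 0.00934 / 0.02878 = 0.3245
E(R_Yardley) = R_f + β × MRP = 4.1045% + 0.3245 × 6.7321% = 6.29%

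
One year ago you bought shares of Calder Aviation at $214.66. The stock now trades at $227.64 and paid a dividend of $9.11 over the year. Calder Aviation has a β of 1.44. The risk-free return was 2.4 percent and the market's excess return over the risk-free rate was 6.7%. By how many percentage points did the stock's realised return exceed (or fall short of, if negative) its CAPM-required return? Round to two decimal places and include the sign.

Realised HPR = (P1 + D1 − P0) / P0 = (227.64 + 9.11 − 214.66) / 214.66 = 22.09 / 214.66 = 10.2907%
CAPM required = R_f + β·MRP = 2.4% + 1.44 × 6.7% = 12.0480%
α = realised − required = 10.2907% − 12.0480% = -1.76%

-1.76%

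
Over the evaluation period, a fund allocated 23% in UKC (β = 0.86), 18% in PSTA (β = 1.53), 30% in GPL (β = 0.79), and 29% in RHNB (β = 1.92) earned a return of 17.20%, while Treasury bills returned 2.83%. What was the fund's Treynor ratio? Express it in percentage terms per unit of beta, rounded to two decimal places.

β_P = 0.23×0.86 + 0.18×1.53 + 0.30×0.79 + 0.29×1.92 = 1.2670
Treynor = (R_P − R_f) / β_P = (17.20% − 2.83%) / 1.2670 = 14.37% / 1.2670 = 11.34%

11.34%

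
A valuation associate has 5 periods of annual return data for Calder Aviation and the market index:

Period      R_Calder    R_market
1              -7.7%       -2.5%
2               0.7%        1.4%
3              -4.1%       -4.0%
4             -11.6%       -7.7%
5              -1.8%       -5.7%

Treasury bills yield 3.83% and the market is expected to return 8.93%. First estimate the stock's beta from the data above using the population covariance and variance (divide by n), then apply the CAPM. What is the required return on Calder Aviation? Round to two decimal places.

8.72%

Mean R_i = (-7.7 + 0.7 − 4.1 − 11.6 − 1.8) / 5 = -4.9000%
Mean R_m = (-2.5 + 1.4 − 4.0 − 7.7 − 5.7) / 5 = -3.7000%
Σ(R_i − R̄_i)(R_m − R̄_m) = 45.5600  ⇒  Cov = 45.5600 / 5 = 9.1120
Σ(R_m − R̄_m)² = 47.5400  ⇒  Var(R_m) = 47.5400 / 5 = 9.5080
β = Cov / Var(R_m) = 9.1120 / 9.5080 = 0.9584
MRP = 8.93% − 3.83% = 5.10%
E(R) = R_f + β × MRP = 3.83% + 0.9584 × 5.10% = 8.72%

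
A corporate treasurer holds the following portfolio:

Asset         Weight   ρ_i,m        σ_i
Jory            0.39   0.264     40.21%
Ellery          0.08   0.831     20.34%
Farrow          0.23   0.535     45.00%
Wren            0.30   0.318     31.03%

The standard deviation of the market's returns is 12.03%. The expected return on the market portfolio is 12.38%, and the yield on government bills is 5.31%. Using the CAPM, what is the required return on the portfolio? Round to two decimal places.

β_Jory = 0.264 × 40.21% / 12.03% = 0.8824
β_Ellery = 0.831 × 20.34% / 12.03% = 1.4050
β_Farrow = 0.535 × 45.00% / 12.03% = 2.0012
β_Wren = 0.318 × 31.03% / 12.03% = 0.8202
β_P = Σ w_i β_i = 0.39×0.8824 + 0.08×1.4050 + 0.23×2.0012 + 0.30×0.8202 = 1.1629
MRP = 12.38% − 5.31% = 7.07%
E(R_P) = R_f + β_P × MRP = 5.31% + 1.1629 × 7.07% = 13.53%

13.53%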